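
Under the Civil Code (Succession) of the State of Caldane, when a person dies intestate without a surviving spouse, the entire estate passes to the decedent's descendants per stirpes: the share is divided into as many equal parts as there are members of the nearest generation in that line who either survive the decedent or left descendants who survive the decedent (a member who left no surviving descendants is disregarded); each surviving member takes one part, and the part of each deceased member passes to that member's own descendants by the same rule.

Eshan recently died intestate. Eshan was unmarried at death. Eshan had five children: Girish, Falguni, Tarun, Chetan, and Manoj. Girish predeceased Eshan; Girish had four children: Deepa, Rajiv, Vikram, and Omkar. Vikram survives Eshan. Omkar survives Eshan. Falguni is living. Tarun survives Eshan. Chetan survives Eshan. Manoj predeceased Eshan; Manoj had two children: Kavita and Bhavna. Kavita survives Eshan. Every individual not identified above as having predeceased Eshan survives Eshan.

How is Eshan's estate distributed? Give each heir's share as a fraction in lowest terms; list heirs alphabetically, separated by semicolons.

There is no surviving spouse, so the entire estate passes to Eshan's descendants per stirpes.
The estate is divided into 5 equal shares of 1/5 among Girish, Falguni, Tarun, Chetan, Manoj.
Girish predeceased; the 1/5 allotted to Girish's branch passes to Girish's issue by representation.
The 1/5 is divided into 4 equal shares of 1/20 among Deepa, Rajiv, Vikram, Omkar.
Deepa is living and takes 1/20.
Rajiv is living and takes 1/20.
Vikram is living and takes 1/20.
Omkar is living and takes 1/20.
Falguni is living and takes 1/5.
Tarun is living and takes 1/5.
Chetan is living and takes 1/5.
Manoj predeceased; the 1/5 allotted to Manoj's branch passes to Manoj's issue by representation.
The 1/5 is divided into 2 equal shares of 1/10 among Kavita, Bhavna.
Kavita is living and takes 1/10.
Bhavna is living and takes 1/10.

Bhavna 1/10; Chetan 1/5; Deepa 1/20; Falguni 1/5; Kavita 1/10; Omkar 1/20; Rajiv 1/20; Tarun 1/5; Vikram 1/20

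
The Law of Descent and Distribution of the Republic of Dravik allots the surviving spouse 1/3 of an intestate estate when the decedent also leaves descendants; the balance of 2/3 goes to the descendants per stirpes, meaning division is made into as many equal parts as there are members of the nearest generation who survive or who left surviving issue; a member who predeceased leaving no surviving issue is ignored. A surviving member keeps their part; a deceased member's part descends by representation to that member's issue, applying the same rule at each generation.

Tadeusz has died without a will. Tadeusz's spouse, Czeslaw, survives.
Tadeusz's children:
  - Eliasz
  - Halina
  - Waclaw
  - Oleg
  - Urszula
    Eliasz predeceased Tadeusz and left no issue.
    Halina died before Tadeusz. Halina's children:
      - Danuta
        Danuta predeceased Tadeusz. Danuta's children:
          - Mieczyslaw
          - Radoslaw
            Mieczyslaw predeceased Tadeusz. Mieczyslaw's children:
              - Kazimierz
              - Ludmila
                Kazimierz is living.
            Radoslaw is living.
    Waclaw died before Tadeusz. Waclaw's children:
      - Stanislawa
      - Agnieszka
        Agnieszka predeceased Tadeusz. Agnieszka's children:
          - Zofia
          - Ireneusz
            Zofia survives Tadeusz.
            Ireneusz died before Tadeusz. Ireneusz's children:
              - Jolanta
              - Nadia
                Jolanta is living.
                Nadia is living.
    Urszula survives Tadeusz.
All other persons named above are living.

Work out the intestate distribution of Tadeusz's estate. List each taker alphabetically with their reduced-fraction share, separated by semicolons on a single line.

Czeslaw 1/3; Jolanta 1/48; Kazimierz 1/24; Ludmila 1/24; Nadia 1/48; Oleg 1/6; Radoslaw 1/12; Stanislawa 1/12; Urszula 1/6; Zofia 1/24

Czeslaw, as surviving spouse, takes 1/3.
The remaining 2/3 passes to Tadeusz's descendants per stirpes.
Eliasz left no surviving issue, so that branch lapses and is disregarded.
The 2/3 is divided into 4 equal shares of 1/6 among Halina, Waclaw, Oleg, Urszula.
Halina predeceased; the 1/6 allotted to Halina's branch passes to Halina's issue by representation.
Danuta's line is the sole branch at this level, so the full 1/6 passes to Danuta's issue by representation.
The 1/6 is divided into 2 equal shares of 1/12 among Mieczyslaw, Radoslaw.
Mieczyslaw predeceased; the 1/12 allotted to Mieczyslaw's branch passes to Mieczyslaw's issue by representation.
The 1/12 is divided into 2 equal shares of 1/24 among Kazimierz, Ludmila.
Kazimierz is living and takes 1/24.
Ludmila is living and takes 1/24.
Radoslaw is living and takes 1/12.
Waclaw predeceased; the 1/6 allotted to Waclaw's branch passes to Waclaw's issue by representation.
The 1/6 is divided into 2 equal shares of 1/12 among Stanislawa, Agnieszka.
Stanislawa is living and takes 1/12.
Agnieszka predeceased; the 1/12 allotted to Agnieszka's branch passes to Agnieszka's issue by representation.
The 1/12 is divided into 2 equal shares of 1/24 among Zofia, Ireneusz.
Zofia is living and takes 1/24.
Ireneusz predeceased; the 1/24 allotted to Ireneusz's branch passes to Ireneusz's issue by representation.
The 1/24 is divided into 2 equal shares of 1/48 among Jolanta, Nadia.
Jolanta is living and takes 1/48.
Nadia is living and takes 1/48.
Oleg is living and takes 1/6.
Urszula is living and takes 1/6.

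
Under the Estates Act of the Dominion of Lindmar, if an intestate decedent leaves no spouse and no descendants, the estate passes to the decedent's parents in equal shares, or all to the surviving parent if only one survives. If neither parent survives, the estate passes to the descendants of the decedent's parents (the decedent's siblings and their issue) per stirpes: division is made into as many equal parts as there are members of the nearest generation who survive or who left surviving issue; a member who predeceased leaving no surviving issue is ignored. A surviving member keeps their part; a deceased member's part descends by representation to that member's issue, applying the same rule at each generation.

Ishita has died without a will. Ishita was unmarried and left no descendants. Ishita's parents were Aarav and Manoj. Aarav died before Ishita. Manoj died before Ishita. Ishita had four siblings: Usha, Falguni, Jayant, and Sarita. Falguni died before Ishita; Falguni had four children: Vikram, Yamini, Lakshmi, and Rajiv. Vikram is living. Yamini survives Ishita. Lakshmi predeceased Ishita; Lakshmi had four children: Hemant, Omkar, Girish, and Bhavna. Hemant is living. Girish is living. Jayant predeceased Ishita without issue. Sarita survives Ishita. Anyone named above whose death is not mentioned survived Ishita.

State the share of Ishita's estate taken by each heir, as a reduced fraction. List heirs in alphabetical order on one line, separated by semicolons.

Neither parent survives and there are no descendants, so the estate passes to Ishita's siblings and their issue per stirpes.
Jayant left no surviving issue, so that branch lapses and is disregarded.
The estate is divided into 3 equal shares of 1/3 among Usha, Falguni, Sarita.
Usha is living and takes 1/3.
Falguni predeceased; the 1/3 allotted to Falguni's branch passes to Falguni's issue by representation.
The 1/3 is divided into 4 equal shares of 1/12 among Vikram, Yamini, Lakshmi, Rajiv.
Vikram is living and takes 1/12.
Yamini is living and takes 1/12.
Lakshmi predeceased; the 1/12 allotted to Lakshmi's branch passes to Lakshmi's issue by representation.
The 1/12 is divided into 4 equal shares of 1/48 among Hemant, Omkar, Girish, Bhavna.
Hemant is living and takes 1/48.
Omkar is living and takes 1/48.
Girish is living and takes 1/48.
Bhavna is living and takes 1/48.
Rajiv is living and takes 1/12.
Sarita is living and takes 1/3.

Bhavna 1/48; Girish 1/48; Hemant 1/48; Omkar 1/48; Rajiv 1/12; Sarita 1/3; Usha 1/3; Vikram 1/12; Yamini 1/12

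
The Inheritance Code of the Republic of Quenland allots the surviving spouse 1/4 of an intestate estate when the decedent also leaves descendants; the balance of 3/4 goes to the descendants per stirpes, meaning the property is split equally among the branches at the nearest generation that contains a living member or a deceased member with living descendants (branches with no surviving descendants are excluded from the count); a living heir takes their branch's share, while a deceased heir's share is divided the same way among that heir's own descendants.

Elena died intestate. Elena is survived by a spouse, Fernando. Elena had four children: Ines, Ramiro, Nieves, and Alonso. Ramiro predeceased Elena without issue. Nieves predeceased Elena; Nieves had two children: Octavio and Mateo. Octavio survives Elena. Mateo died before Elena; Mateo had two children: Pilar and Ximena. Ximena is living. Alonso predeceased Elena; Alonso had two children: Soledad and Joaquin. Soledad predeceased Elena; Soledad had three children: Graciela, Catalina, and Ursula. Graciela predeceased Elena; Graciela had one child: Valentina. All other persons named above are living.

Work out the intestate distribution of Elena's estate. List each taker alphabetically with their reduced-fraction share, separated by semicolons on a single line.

Fernando, as surviving spouse, takes 1/4.
The remaining 3/4 passes to Elena's descendants per stirpes.
Ramiro left no surviving issue, so that branch lapses and is disregarded.
The 3/4 is divided into 3 equal shares of 1/4 among Ines, Nieves, Alonso.
Ines is living and takes 1/4.
Nieves predeceased; the 1/4 allotted to Nieves's branch passes to Nieves's issue by representation.
The 1/4 is divided into 2 equal shares of 1/8 among Octavio, Mateo.
Octavio is living and takes 1/8.
Mateo predeceased; the 1/8 allotted to Mateo's branch passes to Mateo's issue by representation.
The 1/8 is divided into 2 equal shares of 1/16 among Pilar, Ximena.
Pilar is living and takes 1/16.
Ximena is living and takes 1/16.
Alonso predeceased; the 1/4 allotted to Alonso's branch passes to Alonso's issue by representation.
The 1/4 is divided into 2 equal shares of 1/8 among Soledad, Joaquin.
Soledad predeceased; the 1/8 allotted to Soledad's branch passes to Soledad's issue by representation.
The 1/8 is divided into 3 equal shares of 1/24 among Graciela, Catalina, Ursula.
Graciela predeceased; the 1/24 allotted to Graciela's branch passes to Graciela's issue by representation.
Valentina is the sole taker at this level and receives the full 1/24.
Catalina is living and takes 1/24.
Ursula is living and takes 1/24.
Joaquin is living and takes 1/8.

Catalina 1/24; Fernando 1/4; Ines 1/4; Joaquin 1/8; Octavio 1/8; Pilar 1/16; Ursula 1/24; Valentina 1/24; Ximena 1/16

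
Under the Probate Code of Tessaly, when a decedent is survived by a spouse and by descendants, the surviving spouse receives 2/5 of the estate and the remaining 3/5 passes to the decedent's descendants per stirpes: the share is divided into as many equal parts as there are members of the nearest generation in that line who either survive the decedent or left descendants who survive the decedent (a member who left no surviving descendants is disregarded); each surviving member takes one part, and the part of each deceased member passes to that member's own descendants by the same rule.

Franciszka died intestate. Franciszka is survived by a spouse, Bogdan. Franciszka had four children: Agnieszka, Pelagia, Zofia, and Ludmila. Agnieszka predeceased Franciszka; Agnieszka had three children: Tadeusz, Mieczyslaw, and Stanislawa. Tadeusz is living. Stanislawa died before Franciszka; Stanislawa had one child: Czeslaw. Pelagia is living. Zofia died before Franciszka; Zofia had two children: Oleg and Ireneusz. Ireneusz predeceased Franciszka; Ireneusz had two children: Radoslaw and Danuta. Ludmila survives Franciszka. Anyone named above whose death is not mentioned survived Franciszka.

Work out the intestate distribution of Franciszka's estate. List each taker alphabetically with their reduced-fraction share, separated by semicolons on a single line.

Bogdan 2/5; Czeslaw 1/20; Danuta 3/80; Ludmila 3/20; Mieczyslaw 1/20; Oleg 3/40; Pelagia 3/20; Radoslaw 3/80; Tadeusz 1/20

Bogdan, as surviving spouse, takes 2/5.
The remaining 3/5 passes to Franciszka's descendants per stirpes.
The 3/5 is divided into 4 equal shares of 3/20 among Agnieszka, Pelagia, Zofia, Ludmila.
Agnieszka predeceased; the 3/20 allotted to Agnieszka's branch passes to Agnieszka's issue by representation.
The 3/20 is divided into 3 equal shares of 1/20 among Tadeusz, Mieczyslaw, Stanislawa.
Tadeusz is living and takes 1/20.
Mieczyslaw is living and takes 1/20.
Stanislawa predeceased; the 1/20 allotted to Stanislawa's branch passes to Stanislawa's issue by representation.
Czeslaw is the sole taker at this level and receives the full 1/20.
Pelagia is living and takes 3/20.
Zofia predeceased; the 3/20 allotted to Zofia's branch passes to Zofia's issue by representation.
The 3/20 is divided into 2 equal shares of 3/40 among Oleg, Ireneusz.
Oleg is living and takes 3/40.
Ireneusz predeceased; the 3/40 allotted to Ireneusz's branch passes to Ireneusz's issue by representation.
The 3/40 is divided into 2 equal shares of 3/80 among Radoslaw, Danuta.
Radoslaw is living and takes 3/80.
Danuta is living and takes 3/80.
Ludmila is living and takes 3/20.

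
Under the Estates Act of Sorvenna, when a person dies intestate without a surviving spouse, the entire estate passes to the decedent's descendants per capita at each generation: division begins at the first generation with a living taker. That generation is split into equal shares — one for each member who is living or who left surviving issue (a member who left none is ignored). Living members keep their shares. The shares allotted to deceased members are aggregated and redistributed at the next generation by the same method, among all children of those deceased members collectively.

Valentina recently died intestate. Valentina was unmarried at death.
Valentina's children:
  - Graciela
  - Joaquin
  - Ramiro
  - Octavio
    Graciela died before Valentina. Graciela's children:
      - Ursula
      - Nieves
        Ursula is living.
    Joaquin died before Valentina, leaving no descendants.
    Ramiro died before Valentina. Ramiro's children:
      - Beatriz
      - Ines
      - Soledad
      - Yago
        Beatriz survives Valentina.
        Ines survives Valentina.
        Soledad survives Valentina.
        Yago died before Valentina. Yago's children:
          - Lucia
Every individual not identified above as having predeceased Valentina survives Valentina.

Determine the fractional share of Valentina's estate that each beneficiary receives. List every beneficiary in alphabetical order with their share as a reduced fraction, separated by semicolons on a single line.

There is no surviving spouse, so the entire estate passes to Valentina's descendants per capita at each generation.
At generation 1 (Graciela, Ramiro, Octavio) there are 3 shares of (1)/3 = 1/3 each.
Living: Octavio — each takes 1/3.
Deceased: Graciela and Ramiro. Their combined 2/3 is pooled and carried to generation 2.
At generation 2 (Ursula, Nieves, Beatriz, Ines, Soledad, Yago) there are 6 shares of (2/3)/6 = 1/9 each.
Living: Ursula, Nieves, Beatriz, Ines, and Soledad — each takes 1/9.
Deceased: Yago. That 1/9 share is carried to generation 3.
At generation 3 (Lucia) there are 1 shares of (1/9)/1 = 1/9 each.
Living: Lucia — each takes 1/9.

Beatriz 1/9; Ines 1/9; Lucia 1/9; Nieves 1/9; Octavio 1/3; Soledad 1/9; Ursula 1/9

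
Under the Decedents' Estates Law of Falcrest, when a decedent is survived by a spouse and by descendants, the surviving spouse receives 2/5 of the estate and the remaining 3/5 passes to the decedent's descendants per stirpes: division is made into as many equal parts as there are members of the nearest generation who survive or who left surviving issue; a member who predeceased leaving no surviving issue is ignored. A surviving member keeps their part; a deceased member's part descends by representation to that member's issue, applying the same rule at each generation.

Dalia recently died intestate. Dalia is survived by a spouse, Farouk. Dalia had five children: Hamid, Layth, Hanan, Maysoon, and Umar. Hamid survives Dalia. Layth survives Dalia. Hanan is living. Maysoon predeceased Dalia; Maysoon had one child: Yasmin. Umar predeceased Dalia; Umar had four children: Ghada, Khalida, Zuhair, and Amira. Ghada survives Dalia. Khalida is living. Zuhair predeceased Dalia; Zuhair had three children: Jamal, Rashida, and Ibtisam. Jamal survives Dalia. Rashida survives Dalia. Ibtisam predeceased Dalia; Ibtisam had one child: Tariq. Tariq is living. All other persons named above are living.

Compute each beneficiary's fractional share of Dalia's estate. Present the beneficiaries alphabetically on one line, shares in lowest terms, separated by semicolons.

Amira 3/100; Farouk 2/5; Ghada 3/100; Hamid 3/25; Hanan 3/25; Jamal 1/100; Khalida 3/100; Layth 3/25; Rashida 1/100; Tariq 1/100; Yasmin 3/25

Farouk, as surviving spouse, takes 2/5.
The remaining 3/5 passes to Dalia's descendants per stirpes.
The 3/5 is divided into 5 equal shares of 3/25 among Hamid, Layth, Hanan, Maysoon, Umar.
Hamid is living and takes 3/25.
Layth is living and takes 3/25.
Hanan is living and takes 3/25.
Maysoon predeceased; the 3/25 allotted to Maysoon's branch passes to Maysoon's issue by representation.
Yasmin is the sole taker at this level and receives the full 3/25.
Umar predeceased; the 3/25 allotted to Umar's branch passes to Umar's issue by representation.
The 3/25 is divided into 4 equal shares of 3/100 among Ghada, Khalida, Zuhair, Amira.
Ghada is living and takes 3/100.
Khalida is living and takes 3/100.
Zuhair predeceased; the 3/100 allotted to Zuhair's branch passes to Zuhair's issue by representation.
The 3/100 is divided into 3 equal shares of 1/100 among Jamal, Rashida, Ibtisam.
Jamal is living and takes 1/100.
Rashida is living and takes 1/100.
Ibtisam predeceased; the 1/100 allotted to Ibtisam's branch passes to Ibtisam's issue by representation.
Tariq is the sole taker at this level and receives the full 1/100.
Amira is living and takes 3/100.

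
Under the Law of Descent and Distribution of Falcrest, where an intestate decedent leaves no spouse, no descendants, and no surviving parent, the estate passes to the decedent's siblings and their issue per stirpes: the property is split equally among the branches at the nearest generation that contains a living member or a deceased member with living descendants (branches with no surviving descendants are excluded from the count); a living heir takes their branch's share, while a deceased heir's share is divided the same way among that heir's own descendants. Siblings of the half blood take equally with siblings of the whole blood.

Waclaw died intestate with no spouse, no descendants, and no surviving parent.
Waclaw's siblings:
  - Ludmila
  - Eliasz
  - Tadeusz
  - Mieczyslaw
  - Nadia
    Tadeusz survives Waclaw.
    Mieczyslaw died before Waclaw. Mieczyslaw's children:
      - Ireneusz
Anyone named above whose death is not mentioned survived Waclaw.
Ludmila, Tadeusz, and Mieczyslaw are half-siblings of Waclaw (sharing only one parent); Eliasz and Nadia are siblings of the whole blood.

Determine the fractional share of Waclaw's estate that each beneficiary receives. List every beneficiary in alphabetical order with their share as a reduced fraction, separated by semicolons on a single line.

Eliasz 1/5; Ireneusz 1/5; Ludmila 1/5; Nadia 1/5; Tadeusz 1/5

No spouse, descendants, or parent survives, so the estate passes to Waclaw's siblings per stirpes.
Half-blood and whole-blood siblings take equally under the stated rule.
The estate is divided into 5 equal shares of 1/5 among Ludmila, Eliasz, Tadeusz, Mieczyslaw, Nadia.
Ludmila is living and takes 1/5.
Eliasz is living and takes 1/5.
Tadeusz is living and takes 1/5.
Mieczyslaw predeceased; the 1/5 allotted to Mieczyslaw's branch passes to Mieczyslaw's issue by representation.
Ireneusz is the sole taker at this level and receives the full 1/5.
Nadia is living and takes 1/5.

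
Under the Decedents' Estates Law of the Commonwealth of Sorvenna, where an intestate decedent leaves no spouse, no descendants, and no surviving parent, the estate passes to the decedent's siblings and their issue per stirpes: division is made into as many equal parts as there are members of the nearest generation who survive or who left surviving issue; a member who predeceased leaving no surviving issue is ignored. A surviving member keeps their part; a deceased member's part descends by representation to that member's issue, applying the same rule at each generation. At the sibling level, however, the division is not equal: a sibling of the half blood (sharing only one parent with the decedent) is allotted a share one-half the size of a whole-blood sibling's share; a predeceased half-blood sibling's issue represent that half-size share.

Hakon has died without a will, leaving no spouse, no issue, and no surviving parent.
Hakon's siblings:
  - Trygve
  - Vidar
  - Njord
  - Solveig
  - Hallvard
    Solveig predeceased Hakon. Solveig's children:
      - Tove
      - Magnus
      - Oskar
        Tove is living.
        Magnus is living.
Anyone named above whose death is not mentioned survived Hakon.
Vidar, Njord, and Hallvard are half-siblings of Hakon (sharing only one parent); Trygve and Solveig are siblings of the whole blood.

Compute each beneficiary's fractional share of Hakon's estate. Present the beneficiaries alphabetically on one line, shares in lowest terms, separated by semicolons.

Hallvard 1/7; Magnus 2/21; Njord 1/7; Oskar 2/21; Tove 2/21; Trygve 2/7; Vidar 1/7

No spouse, descendants, or parent survives, so the estate passes to Hakon's siblings per stirpes.
Half-blood siblings count for one-half the weight of whole-blood siblings at the initial division.
Dividing 1 in proportion to weights (total weight 7/2): Trygve (weight 1) → 2/7; Vidar (weight 1/2) → 1/7; Njord (weight 1/2) → 1/7; Solveig (weight 1) → 2/7; Hallvard (weight 1/2) → 1/7.
Trygve is living and takes 2/7.
Vidar is living and takes 1/7.
Njord is living and takes 1/7.
Solveig predeceased; the 2/7 allotted to Solveig's branch passes to Solveig's issue by representation.
The 2/7 is divided into 3 equal shares of 2/21 among Tove, Magnus, Oskar.
Tove is living and takes 2/21.
Magnus is living and takes 2/21.
Oskar is living and takes 2/21.
Hallvard is living and takes 1/7.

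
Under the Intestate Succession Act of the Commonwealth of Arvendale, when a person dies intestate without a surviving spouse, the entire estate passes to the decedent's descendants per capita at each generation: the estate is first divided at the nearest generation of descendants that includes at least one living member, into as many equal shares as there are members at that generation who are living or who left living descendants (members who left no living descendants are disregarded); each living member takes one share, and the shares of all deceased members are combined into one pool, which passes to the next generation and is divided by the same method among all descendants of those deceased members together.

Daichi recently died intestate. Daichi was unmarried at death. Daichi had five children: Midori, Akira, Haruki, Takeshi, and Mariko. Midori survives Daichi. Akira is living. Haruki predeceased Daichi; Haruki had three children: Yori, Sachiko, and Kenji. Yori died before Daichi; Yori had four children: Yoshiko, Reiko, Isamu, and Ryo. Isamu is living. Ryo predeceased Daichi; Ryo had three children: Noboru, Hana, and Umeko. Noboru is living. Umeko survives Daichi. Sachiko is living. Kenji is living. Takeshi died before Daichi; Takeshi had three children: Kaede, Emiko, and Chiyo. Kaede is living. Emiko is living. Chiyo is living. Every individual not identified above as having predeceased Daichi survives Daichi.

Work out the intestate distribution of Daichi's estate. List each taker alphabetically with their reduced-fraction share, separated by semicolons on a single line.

There is no surviving spouse, so the entire estate passes to Daichi's descendants per capita at each generation.
At generation 1 (Midori, Akira, Haruki, Takeshi, Mariko) there are 5 shares of (1)/5 = 1/5 each.
Living: Midori, Akira, and Mariko — each takes 1/5.
Deceased: Haruki and Takeshi. Their combined 2/5 is pooled and carried to generation 2.
At generation 2 (Yori, Sachiko, Kenji, Kaede, Emiko, Chiyo) there are 6 shares of (2/5)/6 = 1/15 each.
Living: Sachiko, Kenji, Kaede, Emiko, and Chiyo — each takes 1/15.
Deceased: Yori. That 1/15 share is carried to generation 3.
At generation 3 (Yoshiko, Reiko, Isamu, Ryo) there are 4 shares of (1/15)/4 = 1/60 each.
Living: Yoshiko, Reiko, and Isamu — each takes 1/60.
Deceased: Ryo. That 1/60 share is carried to generation 4.
At generation 4 (Noboru, Hana, Umeko) there are 3 shares of (1/60)/3 = 1/180 each.
Living: Noboru, Hana, and Umeko — each takes 1/180.

Akira 1/5; Chiyo 1/15; Emiko 1/15; Hana 1/180; Isamu 1/60; Kaede 1/15; Kenji 1/15; Mariko 1/5; Midori 1/5; Noboru 1/180; Reiko 1/60; Sachiko 1/15; Umeko 1/180; Yoshiko 1/60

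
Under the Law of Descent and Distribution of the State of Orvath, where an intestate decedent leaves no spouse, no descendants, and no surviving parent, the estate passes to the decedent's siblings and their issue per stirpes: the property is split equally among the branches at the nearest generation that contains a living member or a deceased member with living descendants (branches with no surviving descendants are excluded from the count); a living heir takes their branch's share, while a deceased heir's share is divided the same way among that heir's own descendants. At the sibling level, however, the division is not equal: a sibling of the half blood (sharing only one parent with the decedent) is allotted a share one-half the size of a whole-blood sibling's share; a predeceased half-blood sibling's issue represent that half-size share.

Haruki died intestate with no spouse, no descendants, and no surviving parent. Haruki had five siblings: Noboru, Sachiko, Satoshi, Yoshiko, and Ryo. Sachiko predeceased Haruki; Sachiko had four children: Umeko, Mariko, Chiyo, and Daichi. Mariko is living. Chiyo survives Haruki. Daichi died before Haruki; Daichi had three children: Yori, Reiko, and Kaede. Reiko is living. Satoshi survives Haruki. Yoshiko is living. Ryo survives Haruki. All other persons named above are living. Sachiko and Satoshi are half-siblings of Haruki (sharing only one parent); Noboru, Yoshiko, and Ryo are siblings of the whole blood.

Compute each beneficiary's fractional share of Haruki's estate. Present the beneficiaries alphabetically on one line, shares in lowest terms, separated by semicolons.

No spouse, descendants, or parent survives, so the estate passes to Haruki's siblings per stirpes.
Half-blood siblings count for one-half the weight of whole-blood siblings at the initial division.
Dividing 1 in proportion to weights (total weight 4): Noboru (weight 1) → 1/4; Sachiko (weight 1/2) → 1/8; Satoshi (weight 1/2) → 1/8; Yoshiko (weight 1) → 1/4; Ryo (weight 1) → 1/4.
Noboru is living and takes 1/4.
Sachiko predeceased; the 1/8 allotted to Sachiko's branch passes to Sachiko's issue by representation.
The 1/8 is divided into 4 equal shares of 1/32 among Umeko, Mariko, Chiyo, Daichi.
Umeko is living and takes 1/32.
Mariko is living and takes 1/32.
Chiyo is living and takes 1/32.
Daichi predeceased; the 1/32 allotted to Daichi's branch passes to Daichi's issue by representation.
The 1/32 is divided into 3 equal shares of 1/96 among Yori, Reiko, Kaede.
Yori is living and takes 1/96.
Reiko is living and takes 1/96.
Kaede is living and takes 1/96.
Satoshi is living and takes 1/8.
Yoshiko is living and takes 1/4.
Ryo is living and takes 1/4.

Chiyo 1/32; Kaede 1/96; Mariko 1/32; Noboru 1/4; Reiko 1/96; Ryo 1/4; Satoshi 1/8; Umeko 1/32; Yori 1/96; Yoshiko 1/4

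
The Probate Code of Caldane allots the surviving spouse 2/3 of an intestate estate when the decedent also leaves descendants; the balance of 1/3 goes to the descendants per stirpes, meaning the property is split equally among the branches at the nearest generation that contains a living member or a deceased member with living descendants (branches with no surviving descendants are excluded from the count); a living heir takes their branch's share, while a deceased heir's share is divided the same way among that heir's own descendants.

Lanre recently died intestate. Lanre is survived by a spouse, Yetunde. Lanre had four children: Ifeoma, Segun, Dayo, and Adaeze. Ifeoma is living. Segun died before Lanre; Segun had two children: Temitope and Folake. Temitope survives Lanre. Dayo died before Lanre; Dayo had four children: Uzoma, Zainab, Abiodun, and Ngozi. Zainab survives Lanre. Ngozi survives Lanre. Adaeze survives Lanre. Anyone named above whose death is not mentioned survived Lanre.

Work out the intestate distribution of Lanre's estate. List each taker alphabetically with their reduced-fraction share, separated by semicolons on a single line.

Abiodun 1/48; Adaeze 1/12; Folake 1/24; Ifeoma 1/12; Ngozi 1/48; Temitope 1/24; Uzoma 1/48; Yetunde 2/3; Zainab 1/48

Yetunde, as surviving spouse, takes 2/3.
The remaining 1/3 passes to Lanre's descendants per stirpes.
The 1/3 is divided into 4 equal shares of 1/12 among Ifeoma, Segun, Dayo, Adaeze.
Ifeoma is living and takes 1/12.
Segun predeceased; the 1/12 allotted to Segun's branch passes to Segun's issue by representation.
The 1/12 is divided into 2 equal shares of 1/24 among Temitope, Folake.
Temitope is living and takes 1/24.
Folake is living and takes 1/24.
Dayo predeceased; the 1/12 allotted to Dayo's branch passes to Dayo's issue by representation.
The 1/12 is divided into 4 equal shares of 1/48 among Uzoma, Zainab, Abiodun, Ngozi.
Uzoma is living and takes 1/48.
Zainab is living and takes 1/48.
Abiodun is living and takes 1/48.
Ngozi is living and takes 1/48.
Adaeze is living and takes 1/12.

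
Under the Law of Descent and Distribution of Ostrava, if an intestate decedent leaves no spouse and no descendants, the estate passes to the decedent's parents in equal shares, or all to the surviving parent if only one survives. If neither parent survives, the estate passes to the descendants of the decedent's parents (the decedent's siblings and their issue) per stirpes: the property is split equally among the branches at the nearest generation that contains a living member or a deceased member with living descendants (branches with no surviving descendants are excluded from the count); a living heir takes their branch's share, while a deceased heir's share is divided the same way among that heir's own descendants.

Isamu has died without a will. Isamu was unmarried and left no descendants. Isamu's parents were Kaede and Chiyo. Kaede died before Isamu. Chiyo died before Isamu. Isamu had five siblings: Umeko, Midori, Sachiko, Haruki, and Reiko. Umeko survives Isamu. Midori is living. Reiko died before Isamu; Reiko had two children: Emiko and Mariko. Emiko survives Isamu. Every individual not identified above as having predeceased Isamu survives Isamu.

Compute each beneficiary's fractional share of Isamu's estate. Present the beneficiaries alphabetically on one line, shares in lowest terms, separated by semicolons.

Emiko 1/10; Haruki 1/5; Mariko 1/10; Midori 1/5; Sachiko 1/5; Umeko 1/5

Neither parent survives and there are no descendants, so the estate passes to Isamu's siblings and their issue per stirpes.
The estate is divided into 5 equal shares of 1/5 among Umeko, Midori, Sachiko, Haruki, Reiko.
Umeko is living and takes 1/5.
Midori is living and takes 1/5.
Sachiko is living and takes 1/5.
Haruki is living and takes 1/5.
Reiko predeceased; the 1/5 allotted to Reiko's branch passes to Reiko's issue by representation.
The 1/5 is divided into 2 equal shares of 1/10 among Emiko, Mariko.
Emiko is living and takes 1/10.
Mariko is living and takes 1/10.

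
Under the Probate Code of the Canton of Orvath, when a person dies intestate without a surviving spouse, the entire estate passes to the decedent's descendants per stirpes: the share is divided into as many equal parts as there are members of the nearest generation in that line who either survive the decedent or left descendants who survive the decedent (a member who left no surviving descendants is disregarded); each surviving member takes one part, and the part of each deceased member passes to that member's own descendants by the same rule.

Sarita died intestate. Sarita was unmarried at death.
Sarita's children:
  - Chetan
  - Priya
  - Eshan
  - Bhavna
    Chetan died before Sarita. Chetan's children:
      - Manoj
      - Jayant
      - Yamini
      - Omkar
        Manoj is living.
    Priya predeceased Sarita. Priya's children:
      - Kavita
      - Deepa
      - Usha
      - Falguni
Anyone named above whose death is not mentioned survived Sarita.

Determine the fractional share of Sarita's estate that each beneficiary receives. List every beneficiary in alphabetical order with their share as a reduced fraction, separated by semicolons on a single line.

Bhavna 1/4; Deepa 1/16; Eshan 1/4; Falguni 1/16; Jayant 1/16; Kavita 1/16; Manoj 1/16; Omkar 1/16; Usha 1/16; Yamini 1/16

There is no surviving spouse, so the entire estate passes to Sarita's descendants per stirpes.
The estate is divided into 4 equal shares of 1/4 among Chetan, Priya, Eshan, Bhavna.
Chetan predeceased; the 1/4 allotted to Chetan's branch passes to Chetan's issue by representation.
The 1/4 is divided into 4 equal shares of 1/16 among Manoj, Jayant, Yamini, Omkar.
Manoj is living and takes 1/16.
Jayant is living and takes 1/16.
Yamini is living and takes 1/16.
Omkar is living and takes 1/16.
Priya predeceased; the 1/4 allotted to Priya's branch passes to Priya's issue by representation.
The 1/4 is divided into 4 equal shares of 1/16 among Kavita, Deepa, Usha, Falguni.
Kavita is living and takes 1/16.
Deepa is living and takes 1/16.
Usha is living and takes 1/16.
Falguni is living and takes 1/16.
Eshan is living and takes 1/4.
Bhavna is living and takes 1/4.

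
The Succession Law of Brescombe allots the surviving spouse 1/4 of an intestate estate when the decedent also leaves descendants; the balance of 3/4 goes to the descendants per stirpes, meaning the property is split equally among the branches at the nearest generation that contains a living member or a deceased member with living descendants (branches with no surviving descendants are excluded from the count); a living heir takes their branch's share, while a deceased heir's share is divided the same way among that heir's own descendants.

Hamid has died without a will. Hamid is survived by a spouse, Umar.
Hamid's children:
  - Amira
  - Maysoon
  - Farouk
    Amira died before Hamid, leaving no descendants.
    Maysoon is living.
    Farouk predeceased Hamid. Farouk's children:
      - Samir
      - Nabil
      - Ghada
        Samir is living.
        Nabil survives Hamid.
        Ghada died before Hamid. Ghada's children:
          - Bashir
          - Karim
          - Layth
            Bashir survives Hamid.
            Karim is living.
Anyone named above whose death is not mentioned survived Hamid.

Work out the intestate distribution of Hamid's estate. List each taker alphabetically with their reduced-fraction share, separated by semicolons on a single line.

Umar, as surviving spouse, takes 1/4.
The remaining 3/4 passes to Hamid's descendants per stirpes.
Amira left no surviving issue, so that branch lapses and is disregarded.
The 3/4 is divided into 2 equal shares of 3/8 among Maysoon, Farouk.
Maysoon is living and takes 3/8.
Farouk predeceased; the 3/8 allotted to Farouk's branch passes to Farouk's issue by representation.
The 3/8 is divided into 3 equal shares of 1/8 among Samir, Nabil, Ghada.
Samir is living and takes 1/8.
Nabil is living and takes 1/8.
Ghada predeceased; the 1/8 allotted to Ghada's branch passes to Ghada's issue by representation.
The 1/8 is divided into 3 equal shares of 1/24 among Bashir, Karim, Layth.
Bashir is living and takes 1/24.
Karim is living and takes 1/24.
Layth is living and takes 1/24.

Bashir 1/24; Karim 1/24; Layth 1/24; Maysoon 3/8; Nabil 1/8; Samir 1/8; Umar 1/4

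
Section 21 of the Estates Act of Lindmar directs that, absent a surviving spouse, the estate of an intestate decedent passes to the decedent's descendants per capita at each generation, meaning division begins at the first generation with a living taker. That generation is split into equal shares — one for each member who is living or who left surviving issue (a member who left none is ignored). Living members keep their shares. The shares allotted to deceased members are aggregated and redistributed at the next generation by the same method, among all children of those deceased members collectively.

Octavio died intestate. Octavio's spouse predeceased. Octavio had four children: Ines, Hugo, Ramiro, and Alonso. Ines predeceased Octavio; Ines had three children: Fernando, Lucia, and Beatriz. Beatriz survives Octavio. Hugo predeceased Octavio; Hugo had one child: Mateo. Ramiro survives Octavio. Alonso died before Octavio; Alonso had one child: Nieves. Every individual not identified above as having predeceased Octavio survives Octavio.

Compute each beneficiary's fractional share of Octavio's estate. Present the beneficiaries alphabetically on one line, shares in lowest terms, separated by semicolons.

Beatriz 3/20; Fernando 3/20; Lucia 3/20; Mateo 3/20; Nieves 3/20; Ramiro 1/4

There is no surviving spouse, so the entire estate passes to Octavio's descendants per capita at each generation.
At generation 1 (Ines, Hugo, Ramiro, Alonso) there are 4 shares of (1)/4 = 1/4 each.
Living: Ramiro — each takes 1/4.
Deceased: Ines, Hugo, and Alonso. Their combined 3/4 is pooled and carried to generation 2.
At generation 2 (Fernando, Lucia, Beatriz, Mateo, Nieves) there are 5 shares of (3/4)/5 = 3/20 each.
Living: Fernando, Lucia, Beatriz, Mateo, and Nieves — each takes 3/20.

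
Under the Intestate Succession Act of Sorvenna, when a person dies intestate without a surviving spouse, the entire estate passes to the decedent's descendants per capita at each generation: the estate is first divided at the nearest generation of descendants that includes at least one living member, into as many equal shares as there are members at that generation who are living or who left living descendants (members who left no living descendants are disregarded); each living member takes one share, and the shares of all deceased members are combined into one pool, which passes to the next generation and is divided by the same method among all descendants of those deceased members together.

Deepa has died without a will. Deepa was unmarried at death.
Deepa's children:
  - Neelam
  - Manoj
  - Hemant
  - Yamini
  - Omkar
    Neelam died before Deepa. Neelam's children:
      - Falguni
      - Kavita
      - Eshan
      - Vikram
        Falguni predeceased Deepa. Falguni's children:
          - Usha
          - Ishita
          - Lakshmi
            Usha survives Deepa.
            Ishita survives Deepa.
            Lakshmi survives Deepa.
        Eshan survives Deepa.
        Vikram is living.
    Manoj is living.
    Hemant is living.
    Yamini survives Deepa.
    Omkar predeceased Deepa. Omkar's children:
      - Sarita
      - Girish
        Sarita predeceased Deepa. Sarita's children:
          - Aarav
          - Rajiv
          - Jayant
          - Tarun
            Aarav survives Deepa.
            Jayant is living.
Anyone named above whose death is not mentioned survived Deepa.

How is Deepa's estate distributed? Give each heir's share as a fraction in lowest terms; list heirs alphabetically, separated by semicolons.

Aarav 2/105; Eshan 1/15; Girish 1/15; Hemant 1/5; Ishita 2/105; Jayant 2/105; Kavita 1/15; Lakshmi 2/105; Manoj 1/5; Rajiv 2/105; Tarun 2/105; Usha 2/105; Vikram 1/15; Yamini 1/5

There is no surviving spouse, so the entire estate passes to Deepa's descendants per capita at each generation.
At generation 1 (Neelam, Manoj, Hemant, Yamini, Omkar) there are 5 shares of (1)/5 = 1/5 each.
Living: Manoj, Hemant, and Yamini — each takes 1/5.
Deceased: Neelam and Omkar. Their combined 2/5 is pooled and carried to generation 2.
At generation 2 (Falguni, Kavita, Eshan, Vikram, Sarita, Girish) there are 6 shares of (2/5)/6 = 1/15 each.
Living: Kavita, Eshan, Vikram, and Girish — each takes 1/15.
Deceased: Falguni and Sarita. Their combined 2/15 is pooled and carried to generation 3.
At generation 3 (Usha, Ishita, Lakshmi, Aarav, Rajiv, Jayant, Tarun) there are 7 shares of (2/15)/7 = 2/105 each.
Living: Usha, Ishita, Lakshmi, Aarav, Rajiv, Jayant, and Tarun — each takes 2/105.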